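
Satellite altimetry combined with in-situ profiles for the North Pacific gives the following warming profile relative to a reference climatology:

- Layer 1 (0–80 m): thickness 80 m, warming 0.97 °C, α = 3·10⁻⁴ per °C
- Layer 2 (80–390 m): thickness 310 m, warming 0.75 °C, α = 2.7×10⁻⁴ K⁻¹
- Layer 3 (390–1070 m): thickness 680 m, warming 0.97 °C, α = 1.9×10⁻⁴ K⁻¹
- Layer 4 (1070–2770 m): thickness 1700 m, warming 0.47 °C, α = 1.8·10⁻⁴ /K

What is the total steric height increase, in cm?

3×10⁻⁴ × 80 × 0.97 = 0.02328 m
80–390 m: 2.7×10⁻⁴ × 310 × 0.75 = 0.062775 m
Layer 3: 1.9×10⁻⁴ × 0.97 × 680 = 0.125324 m
1070–2770 m: 0.47 × 1.8×10⁻⁴ × 1700 = 0.14382 m
Δh = 0.02328 + 0.062775 + 0.125324 + 0.14382 = 0.355199 m ≈ 35.5 cm

35.5 cm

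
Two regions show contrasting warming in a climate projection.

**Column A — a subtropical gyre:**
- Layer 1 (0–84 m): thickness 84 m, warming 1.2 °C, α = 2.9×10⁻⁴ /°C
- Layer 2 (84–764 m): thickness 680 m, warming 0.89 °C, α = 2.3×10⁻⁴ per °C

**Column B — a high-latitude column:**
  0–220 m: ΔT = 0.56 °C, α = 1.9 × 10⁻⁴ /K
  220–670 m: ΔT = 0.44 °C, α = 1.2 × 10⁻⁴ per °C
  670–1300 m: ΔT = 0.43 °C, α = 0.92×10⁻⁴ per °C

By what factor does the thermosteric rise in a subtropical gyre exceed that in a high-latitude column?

A 0–84 m: 84 × 2.9×10⁻⁴ × 1.2 = 0.029232 m
A 84–764 m: 2.3×10⁻⁴ × 0.89 × 680 = 0.139196 m
A total: 0.168428 m
B 0–220 m: 0.56 × 220 × 1.9×10⁻⁴ = 0.023408 m
B 450 × 1.2×10⁻⁴ × 0.44 = 0.02376 m
B 670–1300 m: 630 × 0.43 × 0.92×10⁻⁴ = 0.0249228 m
B total: 0.0720908 m
Ratio: 0.168428 / 0.0720908 ≈ 2.336

2.3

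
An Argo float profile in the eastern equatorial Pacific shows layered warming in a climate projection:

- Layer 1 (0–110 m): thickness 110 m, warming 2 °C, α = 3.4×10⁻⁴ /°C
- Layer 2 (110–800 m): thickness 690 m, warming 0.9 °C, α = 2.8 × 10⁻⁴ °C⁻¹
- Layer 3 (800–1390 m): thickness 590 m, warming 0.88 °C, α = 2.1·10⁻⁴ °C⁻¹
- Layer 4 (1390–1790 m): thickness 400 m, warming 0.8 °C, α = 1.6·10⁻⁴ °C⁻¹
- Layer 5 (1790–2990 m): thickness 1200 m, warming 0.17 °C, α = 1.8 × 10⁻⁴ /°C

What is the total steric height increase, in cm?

Δh ≈ 45 cm

0–110 m: 2 × 110 × 3.4×10⁻⁴ = 0.07480 m
Layer 2: 690 × 2.8×10⁻⁴ × 0.9 = 0.17388 m
800–1390 m: 2.1×10⁻⁴ × 0.88 × 590 = 0.109032 m
1390–1790 m: 400 × 0.8 × 1.6×10⁻⁴ = 0.05120 m
Layer 5: 1.8×10⁻⁴ × 0.17 × 1200 = 0.03672 m
Δh = 0.07480 + 0.17388 + 0.109032 + 0.05120 + 0.03672 = 0.445632 m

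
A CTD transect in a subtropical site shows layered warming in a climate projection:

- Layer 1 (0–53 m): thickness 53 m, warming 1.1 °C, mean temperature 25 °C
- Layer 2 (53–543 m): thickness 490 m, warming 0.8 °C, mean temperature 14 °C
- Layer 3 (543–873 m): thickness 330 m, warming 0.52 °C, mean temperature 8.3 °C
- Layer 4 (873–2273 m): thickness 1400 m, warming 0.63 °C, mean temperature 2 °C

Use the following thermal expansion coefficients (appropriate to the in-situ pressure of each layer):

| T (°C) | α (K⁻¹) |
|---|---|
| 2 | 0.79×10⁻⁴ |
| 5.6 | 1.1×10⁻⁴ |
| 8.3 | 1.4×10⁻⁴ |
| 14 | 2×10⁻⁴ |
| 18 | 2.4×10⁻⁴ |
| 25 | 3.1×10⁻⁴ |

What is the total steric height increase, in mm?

Layer 1 at 25 °C → α = 3.1×10⁻⁴ K⁻¹
Layer 2 at 14 °C → α = 2×10⁻⁴ K⁻¹
Layer 3 at 8.3 °C → α = 1.4×10⁻⁴ K⁻¹
Layer 4 at 2 °C → α = 0.79×10⁻⁴ K⁻¹
Layer 1: 1.1 × 53 × 3.1×10⁻⁴ = 0.018073 m
53–543 m: 2×10⁻⁴ × 0.8 × 490 = 0.07840 m
0.52 × 1.4×10⁻⁴ × 330 = 0.024024 m
Layer 4: 1400 × 0.63 × 0.79×10⁻⁴ = 0.069678 m
Δh = 0.018073 + 0.07840 + 0.024024 + 0.069678 = 0.190175 m ≈ 190 mm

190 mm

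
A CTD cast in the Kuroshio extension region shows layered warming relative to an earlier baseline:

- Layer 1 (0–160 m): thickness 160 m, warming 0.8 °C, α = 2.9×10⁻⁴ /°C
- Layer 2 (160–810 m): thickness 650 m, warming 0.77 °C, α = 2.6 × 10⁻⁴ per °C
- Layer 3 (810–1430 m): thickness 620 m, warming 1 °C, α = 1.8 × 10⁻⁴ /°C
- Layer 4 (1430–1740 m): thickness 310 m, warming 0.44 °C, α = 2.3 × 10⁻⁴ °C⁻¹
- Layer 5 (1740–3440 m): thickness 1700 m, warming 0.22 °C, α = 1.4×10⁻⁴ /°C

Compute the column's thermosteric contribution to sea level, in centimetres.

36.3 cm of thermosteric rise

0–160 m: 2.9×10⁻⁴ × 0.8 × 160 = 0.03712 m
0.77 × 650 × 2.6×10⁻⁴ = 0.13013 m
810–1430 m: 1 × 1.8×10⁻⁴ × 620 = 0.11160 m
310 × 0.44 × 2.3×10⁻⁴ = 0.031372 m
1740–3440 m: 1.4×10⁻⁴ × 1700 × 0.22 = 0.05236 m
Δh = 0.03712 + 0.13013 + 0.11160 + 0.031372 + 0.05236 = 0.362582 m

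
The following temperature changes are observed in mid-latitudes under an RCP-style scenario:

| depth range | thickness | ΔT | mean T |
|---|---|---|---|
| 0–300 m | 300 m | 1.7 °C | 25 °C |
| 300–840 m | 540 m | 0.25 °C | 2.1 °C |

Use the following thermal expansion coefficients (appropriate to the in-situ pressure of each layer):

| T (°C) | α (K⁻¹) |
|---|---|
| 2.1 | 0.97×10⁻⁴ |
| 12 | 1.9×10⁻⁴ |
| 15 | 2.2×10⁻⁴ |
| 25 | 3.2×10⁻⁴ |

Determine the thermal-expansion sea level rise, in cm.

Layer 1 at 25 °C → α = 3.2×10⁻⁴ K⁻¹
Layer 2 at 2.1 °C → α = 0.97×10⁻⁴ K⁻¹
3.2×10⁻⁴ × 1.7 × 300 = 0.16320 m
0.97×10⁻⁴ × 540 × 0.25 = 0.013095 m
Δh = 0.16320 + 0.013095 = 0.176295 m

17.6 cm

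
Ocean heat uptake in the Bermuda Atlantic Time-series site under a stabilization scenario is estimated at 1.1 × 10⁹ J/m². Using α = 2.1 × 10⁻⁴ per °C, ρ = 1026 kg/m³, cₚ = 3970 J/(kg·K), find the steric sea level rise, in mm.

57 mm of thermosteric rise

Δh = αQ/(ρcₚ) = 2.1×10⁻⁴ × 1.1×10⁹ / (1026 × 3970) ≈ 0.056712 m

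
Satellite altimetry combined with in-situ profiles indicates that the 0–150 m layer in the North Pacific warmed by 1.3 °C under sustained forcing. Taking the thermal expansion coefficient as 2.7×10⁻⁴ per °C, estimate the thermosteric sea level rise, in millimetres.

52.7 mm of thermosteric rise

Δh = αΔT·H = 2.7×10⁻⁴ × 1.3 × 150 = 0.05265 m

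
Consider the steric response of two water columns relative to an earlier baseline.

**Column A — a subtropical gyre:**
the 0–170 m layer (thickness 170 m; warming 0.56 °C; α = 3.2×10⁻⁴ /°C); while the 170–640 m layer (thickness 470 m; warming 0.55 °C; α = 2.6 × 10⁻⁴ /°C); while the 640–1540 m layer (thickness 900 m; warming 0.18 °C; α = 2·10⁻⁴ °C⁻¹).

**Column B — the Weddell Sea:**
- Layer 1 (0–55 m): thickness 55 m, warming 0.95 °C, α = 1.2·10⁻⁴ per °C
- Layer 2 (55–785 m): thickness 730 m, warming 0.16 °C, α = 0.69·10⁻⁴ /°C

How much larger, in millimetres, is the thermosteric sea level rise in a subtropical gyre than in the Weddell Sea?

A 0–170 m: 3.2×10⁻⁴ × 170 × 0.56 = 0.030464 m
A Layer 2: 0.55 × 2.6×10⁻⁴ × 470 = 0.06721 m
A 640–1540 m: 900 × 0.18 × 2×10⁻⁴ = 0.03240 m
A total: 0.130074 m
B 55 × 1.2×10⁻⁴ × 0.95 = 0.00627 m
B 55–785 m: 730 × 0.69×10⁻⁴ × 0.16 = 0.0080592 m
B total: 0.0143292 m
Difference: 0.130074 − 0.0143292 = 0.1157448 m

Δh_A − Δh_B ≈ 116 mm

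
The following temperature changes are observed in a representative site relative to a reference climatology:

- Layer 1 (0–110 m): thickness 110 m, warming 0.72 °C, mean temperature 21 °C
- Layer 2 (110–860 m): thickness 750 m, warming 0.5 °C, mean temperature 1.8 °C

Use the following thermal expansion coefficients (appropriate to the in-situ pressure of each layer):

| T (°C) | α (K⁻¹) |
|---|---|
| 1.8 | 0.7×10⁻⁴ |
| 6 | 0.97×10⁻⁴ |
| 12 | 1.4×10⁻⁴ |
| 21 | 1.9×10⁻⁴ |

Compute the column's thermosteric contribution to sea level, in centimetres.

Layer 1 at 21 °C → α = 1.9×10⁻⁴ K⁻¹
Layer 2 at 1.8 °C → α = 0.7×10⁻⁴ K⁻¹
Layer 1: 0.72 × 1.9×10⁻⁴ × 110 = 0.015048 m
750 × 0.7×10⁻⁴ × 0.5 = 0.02625 m
Δh = 0.015048 + 0.02625 = 0.041298 m ≈ 4.13 cm

about 4.13 cm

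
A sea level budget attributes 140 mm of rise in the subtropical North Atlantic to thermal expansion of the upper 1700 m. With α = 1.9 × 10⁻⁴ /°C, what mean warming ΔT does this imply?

0.43 K

ΔT = Δh/(αH) = 0.14 / (1.9×10⁻⁴ × 1700) ≈ 0.4334 K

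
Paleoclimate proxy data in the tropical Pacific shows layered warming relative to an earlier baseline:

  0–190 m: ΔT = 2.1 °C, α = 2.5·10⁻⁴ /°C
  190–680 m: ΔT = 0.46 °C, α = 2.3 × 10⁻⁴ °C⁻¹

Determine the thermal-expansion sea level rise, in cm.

2.1 × 2.5×10⁻⁴ × 190 = 0.09975 m
190–680 m: 2.3×10⁻⁴ × 490 × 0.46 = 0.051842 m
Δh = 0.09975 + 0.051842 = 0.151592 m ≈ 15.2 cm

15.2 cm of thermosteric rise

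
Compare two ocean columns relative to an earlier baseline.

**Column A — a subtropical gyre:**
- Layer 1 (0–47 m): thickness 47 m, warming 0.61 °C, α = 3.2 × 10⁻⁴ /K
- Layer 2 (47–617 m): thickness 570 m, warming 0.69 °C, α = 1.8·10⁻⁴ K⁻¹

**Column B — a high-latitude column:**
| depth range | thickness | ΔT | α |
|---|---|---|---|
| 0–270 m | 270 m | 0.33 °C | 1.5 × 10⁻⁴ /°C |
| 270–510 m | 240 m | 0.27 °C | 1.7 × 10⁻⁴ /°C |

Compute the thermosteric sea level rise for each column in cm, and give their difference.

A 0–47 m: 3.2×10⁻⁴ × 0.61 × 47 = 0.0091744 m
A 47–617 m: 1.8×10⁻⁴ × 0.69 × 570 = 0.070794 m
A total: 0.0799684 m
B Layer 1: 0.33 × 270 × 1.5×10⁻⁴ = 0.013365 m
B 270–510 m: 0.27 × 1.7×10⁻⁴ × 240 = 0.011016 m
B total: 0.024381 m
Difference: 0.0799684 − 0.024381 = 0.0555874 m

A: 8.0 cm; B: 2.4 cm; difference 5.6 cm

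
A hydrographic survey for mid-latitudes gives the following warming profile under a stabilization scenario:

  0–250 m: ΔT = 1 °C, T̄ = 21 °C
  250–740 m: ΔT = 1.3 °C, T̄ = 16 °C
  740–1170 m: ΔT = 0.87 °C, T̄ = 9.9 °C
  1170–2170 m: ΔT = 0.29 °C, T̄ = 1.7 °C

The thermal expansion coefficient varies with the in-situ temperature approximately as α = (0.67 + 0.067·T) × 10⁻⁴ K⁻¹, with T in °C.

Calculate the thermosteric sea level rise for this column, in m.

Δh = 0.24 m

Layer 1: α = (0.67 + 0.067×21)×10⁻⁴ = 2.077×10⁻⁴ K⁻¹
Layer 2: α = (0.67 + 0.067×16)×10⁻⁴ = 1.742×10⁻⁴ K⁻¹
Layer 3: α = (0.67 + 0.067×9.9)×10⁻⁴ = 1.3333×10⁻⁴ K⁻¹
Layer 4: α = (0.67 + 0.067×1.7)×10⁻⁴ = 0.7839×10⁻⁴ K⁻¹
Layer 1: 2.077×10⁻⁴ × 1 × 250 = 0.051925 m
Layer 2: 1.3 × 490 × 1.742×10⁻⁴ = 0.1109654 m
740–1170 m: 0.87 × 1.3333×10⁻⁴ × 430 = 0.049878753 m
1170–2170 m: 1000 × 0.7839×10⁻⁴ × 0.29 = 0.0227331 m
Δh = 0.051925 + 0.1109654 + 0.049878753 + 0.0227331 = 0.235502253 m ≈ 0.24 m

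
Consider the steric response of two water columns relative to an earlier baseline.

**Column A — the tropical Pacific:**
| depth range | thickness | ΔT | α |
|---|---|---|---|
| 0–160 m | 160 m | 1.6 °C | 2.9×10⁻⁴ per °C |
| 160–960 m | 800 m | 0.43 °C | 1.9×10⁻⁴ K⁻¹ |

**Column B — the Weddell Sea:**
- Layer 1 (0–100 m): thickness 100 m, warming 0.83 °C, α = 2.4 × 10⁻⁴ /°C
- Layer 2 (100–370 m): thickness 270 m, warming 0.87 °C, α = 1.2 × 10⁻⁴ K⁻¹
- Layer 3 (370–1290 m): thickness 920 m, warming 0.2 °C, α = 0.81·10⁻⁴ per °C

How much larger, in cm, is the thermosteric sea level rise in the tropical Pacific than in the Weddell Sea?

7.7 cm larger

A 0–160 m: 160 × 2.9×10⁻⁴ × 1.6 = 0.07424 m
A 160–960 m: 1.9×10⁻⁴ × 800 × 0.43 = 0.06536 m
A total: 0.13960 m
B 0–100 m: 0.83 × 100 × 2.4×10⁻⁴ = 0.01992 m
B 100–370 m: 0.87 × 1.2×10⁻⁴ × 270 = 0.028188 m
B 370–1290 m: 920 × 0.2 × 0.81×10⁻⁴ = 0.014904 m
B total: 0.063012 m
Difference: 0.13960 − 0.063012 = 0.076588 m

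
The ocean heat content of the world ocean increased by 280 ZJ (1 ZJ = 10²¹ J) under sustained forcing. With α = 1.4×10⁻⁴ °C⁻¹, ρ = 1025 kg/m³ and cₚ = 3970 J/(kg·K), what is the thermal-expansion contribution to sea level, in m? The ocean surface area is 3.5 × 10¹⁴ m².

Per unit area: Q = 280×10²¹ / (3.5×10¹⁴) = 8×10⁸ J/m²
Δh = αQ/(ρcₚ) = 1.4×10⁻⁴ × 8×10⁸ / (1025 × 3970) ≈ 0.027523 m

Δh ≈ 0.0275 m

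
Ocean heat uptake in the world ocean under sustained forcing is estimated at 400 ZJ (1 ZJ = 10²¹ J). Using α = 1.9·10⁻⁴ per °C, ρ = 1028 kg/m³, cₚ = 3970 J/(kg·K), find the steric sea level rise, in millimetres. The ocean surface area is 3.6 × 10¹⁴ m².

Per unit area: Q = 400×10²¹ / (3.6×10¹⁴) ≈ 1.111×10⁹ J/m²
Δh = αQ/(ρcₚ) = 1.9×10⁻⁴ × 1.111×10⁹ / (1028 × 3970) ≈ 0.051723 m

Δh ≈ 52 mm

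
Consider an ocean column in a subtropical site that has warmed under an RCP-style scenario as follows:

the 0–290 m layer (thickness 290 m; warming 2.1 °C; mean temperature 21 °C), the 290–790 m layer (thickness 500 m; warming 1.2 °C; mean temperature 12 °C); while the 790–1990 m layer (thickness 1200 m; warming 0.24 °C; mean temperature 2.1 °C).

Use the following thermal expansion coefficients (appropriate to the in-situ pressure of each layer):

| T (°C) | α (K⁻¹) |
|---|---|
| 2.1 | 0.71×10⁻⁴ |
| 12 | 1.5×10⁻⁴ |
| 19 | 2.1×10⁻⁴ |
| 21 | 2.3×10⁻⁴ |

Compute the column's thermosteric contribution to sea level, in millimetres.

251 mm

Layer 1 at 21 °C → α = 2.3×10⁻⁴ K⁻¹
Layer 2 at 12 °C → α = 1.5×10⁻⁴ K⁻¹
Layer 3 at 2.1 °C → α = 0.71×10⁻⁴ K⁻¹
0–290 m: 290 × 2.1 × 2.3×10⁻⁴ = 0.14007 m
1.2 × 500 × 1.5×10⁻⁴ = 0.09000 m
Layer 3: 1200 × 0.71×10⁻⁴ × 0.24 = 0.020448 m
Δh = 0.14007 + 0.09000 + 0.020448 = 0.250518 m ≈ 251 mm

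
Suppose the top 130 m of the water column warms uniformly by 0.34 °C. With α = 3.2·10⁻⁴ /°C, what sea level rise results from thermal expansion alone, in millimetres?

Δh = αΔT·H = 3.2×10⁻⁴ × 0.34 × 130 = 0.014144 m

Δh = 14 mm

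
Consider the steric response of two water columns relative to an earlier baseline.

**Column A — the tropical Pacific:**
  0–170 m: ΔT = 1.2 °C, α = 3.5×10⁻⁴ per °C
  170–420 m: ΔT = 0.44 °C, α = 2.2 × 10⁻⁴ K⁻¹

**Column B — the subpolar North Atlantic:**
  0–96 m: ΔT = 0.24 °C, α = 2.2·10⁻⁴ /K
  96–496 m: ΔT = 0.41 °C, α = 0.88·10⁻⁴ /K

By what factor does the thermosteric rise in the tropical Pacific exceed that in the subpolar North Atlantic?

A 3.5×10⁻⁴ × 170 × 1.2 = 0.07140 m
A Layer 2: 0.44 × 2.2×10⁻⁴ × 250 = 0.02420 m
A total: 0.09560 m
B 0–96 m: 0.24 × 2.2×10⁻⁴ × 96 = 0.0050688 m
B 0.41 × 400 × 0.88×10⁻⁴ = 0.014432 m
B total: 0.0195008 m
Ratio: 0.09560 / 0.0195008 ≈ 4.902

≈ 4.90×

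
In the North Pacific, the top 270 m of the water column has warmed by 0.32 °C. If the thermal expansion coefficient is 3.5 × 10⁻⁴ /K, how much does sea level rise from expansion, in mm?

Δh = αΔT·H = 3.5×10⁻⁴ × 0.32 × 270 = 0.03024 m

about 30.2 mm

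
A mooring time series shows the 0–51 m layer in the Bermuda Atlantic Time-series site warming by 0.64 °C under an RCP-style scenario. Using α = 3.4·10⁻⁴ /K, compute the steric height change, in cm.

1.11 cm

Δh = αΔT·H = 3.4×10⁻⁴ × 0.64 × 51 = 0.0110976 m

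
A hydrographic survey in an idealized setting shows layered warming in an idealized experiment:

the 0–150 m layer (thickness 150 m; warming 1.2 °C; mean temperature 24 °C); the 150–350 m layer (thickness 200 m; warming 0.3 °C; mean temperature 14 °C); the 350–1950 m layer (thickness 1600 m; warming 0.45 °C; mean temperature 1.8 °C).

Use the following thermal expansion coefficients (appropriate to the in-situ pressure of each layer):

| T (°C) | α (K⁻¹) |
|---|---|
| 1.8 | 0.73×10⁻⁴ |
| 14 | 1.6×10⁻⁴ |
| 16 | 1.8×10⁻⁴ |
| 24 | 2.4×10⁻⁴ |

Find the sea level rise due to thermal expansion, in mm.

Δh ≈ 105 mm

Layer 1 at 24 °C → α = 2.4×10⁻⁴ K⁻¹
Layer 2 at 14 °C → α = 1.6×10⁻⁴ K⁻¹
Layer 3 at 1.8 °C → α = 0.73×10⁻⁴ K⁻¹
1.2 × 150 × 2.4×10⁻⁴ = 0.04320 m
Layer 2: 0.3 × 1.6×10⁻⁴ × 200 = 0.00960 m
350–1950 m: 0.45 × 1600 × 0.73×10⁻⁴ = 0.05256 m
Δh = 0.04320 + 0.00960 + 0.05256 = 0.10536 m ≈ 105 mm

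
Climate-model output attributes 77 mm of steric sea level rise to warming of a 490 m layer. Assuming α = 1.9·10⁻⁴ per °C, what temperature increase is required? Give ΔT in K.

about 0.83 K

ΔT = Δh/(αH) = 0.077 / (1.9×10⁻⁴ × 490) ≈ 0.8271 K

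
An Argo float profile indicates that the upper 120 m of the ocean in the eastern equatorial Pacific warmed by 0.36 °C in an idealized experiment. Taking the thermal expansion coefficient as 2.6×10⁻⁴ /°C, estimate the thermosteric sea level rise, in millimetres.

Δh ≈ 11.2 mm

Δh = αΔT·H = 2.6×10⁻⁴ × 0.36 × 120 = 0.011232 m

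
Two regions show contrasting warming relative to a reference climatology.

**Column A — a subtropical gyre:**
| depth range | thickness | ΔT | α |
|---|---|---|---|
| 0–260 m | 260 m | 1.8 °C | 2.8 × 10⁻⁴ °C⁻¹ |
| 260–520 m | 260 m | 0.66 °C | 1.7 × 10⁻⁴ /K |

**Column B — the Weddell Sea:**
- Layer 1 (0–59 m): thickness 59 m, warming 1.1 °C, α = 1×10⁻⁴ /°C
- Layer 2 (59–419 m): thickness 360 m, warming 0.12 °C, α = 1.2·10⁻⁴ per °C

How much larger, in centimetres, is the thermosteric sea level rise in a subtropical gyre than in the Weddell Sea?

A Layer 1: 2.8×10⁻⁴ × 260 × 1.8 = 0.13104 m
A 260–520 m: 260 × 0.66 × 1.7×10⁻⁴ = 0.029172 m
A total: 0.160212 m
B Layer 1: 1.1 × 1×10⁻⁴ × 59 = 0.00649 m
B 360 × 1.2×10⁻⁴ × 0.12 = 0.005184 m
B total: 0.011674 m
Difference: 0.160212 − 0.011674 = 0.148538 m

Δh_A − Δh_B ≈ 14.9 cm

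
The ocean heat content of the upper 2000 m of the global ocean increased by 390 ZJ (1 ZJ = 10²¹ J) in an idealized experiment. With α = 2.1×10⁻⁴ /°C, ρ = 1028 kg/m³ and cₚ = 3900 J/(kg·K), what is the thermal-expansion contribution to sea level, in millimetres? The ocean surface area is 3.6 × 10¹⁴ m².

Per unit area: Q = 390×10²¹ / (3.6×10¹⁴) ≈ 1.083×10⁹ J/m²
Δh = αQ/(ρcₚ) = 2.1×10⁻⁴ × 1.083×10⁹ / (1028 × 3900) ≈ 0.056727 m

56.7 mm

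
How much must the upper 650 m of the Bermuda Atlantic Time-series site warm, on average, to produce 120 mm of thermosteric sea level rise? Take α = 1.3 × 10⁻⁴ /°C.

ΔT = Δh/(αH) = 0.12 / (1.3×10⁻⁴ × 650) ≈ 1.420 °C

1.4 °C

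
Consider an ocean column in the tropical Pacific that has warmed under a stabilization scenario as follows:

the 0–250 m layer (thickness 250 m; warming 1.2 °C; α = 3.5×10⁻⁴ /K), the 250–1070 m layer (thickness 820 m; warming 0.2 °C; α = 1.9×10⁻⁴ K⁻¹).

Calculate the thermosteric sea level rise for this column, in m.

0–250 m: 3.5×10⁻⁴ × 1.2 × 250 = 0.10500 m
250–1070 m: 0.2 × 1.9×10⁻⁴ × 820 = 0.03116 m
Δh = 0.10500 + 0.03116 = 0.13616 m ≈ 0.136 m

0.136 m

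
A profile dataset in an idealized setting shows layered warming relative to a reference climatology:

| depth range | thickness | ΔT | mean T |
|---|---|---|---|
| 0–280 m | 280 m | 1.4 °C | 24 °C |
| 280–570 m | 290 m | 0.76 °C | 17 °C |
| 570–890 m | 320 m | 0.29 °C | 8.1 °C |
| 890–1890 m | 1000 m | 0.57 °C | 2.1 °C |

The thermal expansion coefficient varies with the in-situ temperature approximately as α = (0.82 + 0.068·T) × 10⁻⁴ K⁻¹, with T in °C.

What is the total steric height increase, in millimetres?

Layer 1: α = (0.82 + 0.068×24)×10⁻⁴ = 2.452×10⁻⁴ K⁻¹
Layer 2: α = (0.82 + 0.068×17)×10⁻⁴ = 1.976×10⁻⁴ K⁻¹
Layer 3: α = (0.82 + 0.068×8.1)×10⁻⁴ = 1.3708×10⁻⁴ K⁻¹
Layer 4: α = (0.82 + 0.068×2.1)×10⁻⁴ = 0.9628×10⁻⁴ K⁻¹
1.4 × 280 × 2.452×10⁻⁴ = 0.0961184 m
Layer 2: 1.976×10⁻⁴ × 290 × 0.76 = 0.04355104 m
570–890 m: 0.29 × 320 × 1.3708×10⁻⁴ = 0.012721024 m
0.57 × 0.9628×10⁻⁴ × 1000 = 0.0548796 m
Δh = 0.0961184 + 0.04355104 + 0.012721024 + 0.0548796 = 0.207270064 m ≈ 207 mm

207 mm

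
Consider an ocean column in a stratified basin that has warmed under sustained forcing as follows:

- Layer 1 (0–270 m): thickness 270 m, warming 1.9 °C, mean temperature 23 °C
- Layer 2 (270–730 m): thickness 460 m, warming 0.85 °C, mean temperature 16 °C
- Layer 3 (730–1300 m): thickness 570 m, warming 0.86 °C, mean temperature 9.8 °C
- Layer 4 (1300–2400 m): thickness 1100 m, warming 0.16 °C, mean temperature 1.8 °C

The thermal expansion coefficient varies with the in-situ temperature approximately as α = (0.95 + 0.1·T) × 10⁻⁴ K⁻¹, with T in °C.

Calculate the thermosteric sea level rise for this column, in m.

Layer 1: α = (0.95 + 0.1×23)×10⁻⁴ = 3.25×10⁻⁴ K⁻¹
Layer 2: α = (0.95 + 0.1×16)×10⁻⁴ = 2.55×10⁻⁴ K⁻¹
Layer 3: α = (0.95 + 0.1×9.8)×10⁻⁴ = 1.93×10⁻⁴ K⁻¹
Layer 4: α = (0.95 + 0.1×1.8)×10⁻⁴ = 1.13×10⁻⁴ K⁻¹
0–270 m: 1.9 × 270 × 3.25×10⁻⁴ = 0.166725 m
0.85 × 2.55×10⁻⁴ × 460 = 0.099705 m
Layer 3: 0.86 × 1.93×10⁻⁴ × 570 = 0.0946086 m
1300–2400 m: 1.13×10⁻⁴ × 1100 × 0.16 = 0.019888 m
Δh = 0.166725 + 0.099705 + 0.0946086 + 0.019888 = 0.3809266 m ≈ 0.381 m

0.381 m of thermosteric rise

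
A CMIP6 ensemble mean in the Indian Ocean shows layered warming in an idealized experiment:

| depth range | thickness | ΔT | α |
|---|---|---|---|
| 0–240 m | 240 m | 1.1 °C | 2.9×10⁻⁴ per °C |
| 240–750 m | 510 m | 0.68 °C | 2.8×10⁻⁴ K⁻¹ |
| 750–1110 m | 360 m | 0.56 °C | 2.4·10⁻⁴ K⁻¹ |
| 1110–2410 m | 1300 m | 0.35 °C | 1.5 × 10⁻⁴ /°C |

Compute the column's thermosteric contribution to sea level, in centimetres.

Δh ≈ 29.0 cm

1.1 × 240 × 2.9×10⁻⁴ = 0.07656 m
0.68 × 2.8×10⁻⁴ × 510 = 0.097104 m
750–1110 m: 2.4×10⁻⁴ × 0.56 × 360 = 0.048384 m
1110–2410 m: 1300 × 1.5×10⁻⁴ × 0.35 = 0.06825 m
Δh = 0.07656 + 0.097104 + 0.048384 + 0.06825 = 0.290298 m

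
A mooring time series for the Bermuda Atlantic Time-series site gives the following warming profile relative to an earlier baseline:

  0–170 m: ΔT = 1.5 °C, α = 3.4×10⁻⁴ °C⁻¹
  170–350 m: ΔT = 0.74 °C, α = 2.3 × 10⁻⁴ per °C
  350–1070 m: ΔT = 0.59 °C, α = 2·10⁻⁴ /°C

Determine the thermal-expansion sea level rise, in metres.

about 0.202 m

0–170 m: 170 × 3.4×10⁻⁴ × 1.5 = 0.08670 m
170–350 m: 180 × 2.3×10⁻⁴ × 0.74 = 0.030636 m
Layer 3: 720 × 0.59 × 2×10⁻⁴ = 0.08496 m
Δh = 0.08670 + 0.030636 + 0.08496 = 0.202296 m ≈ 0.202 m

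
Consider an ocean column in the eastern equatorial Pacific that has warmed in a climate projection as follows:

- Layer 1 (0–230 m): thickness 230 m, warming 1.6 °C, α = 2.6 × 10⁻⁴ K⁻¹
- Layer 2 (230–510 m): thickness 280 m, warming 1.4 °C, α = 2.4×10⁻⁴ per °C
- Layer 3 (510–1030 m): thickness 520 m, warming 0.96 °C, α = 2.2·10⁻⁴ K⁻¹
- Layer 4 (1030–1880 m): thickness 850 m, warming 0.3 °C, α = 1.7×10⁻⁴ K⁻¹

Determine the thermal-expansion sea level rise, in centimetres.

2.6×10⁻⁴ × 230 × 1.6 = 0.09568 m
280 × 2.4×10⁻⁴ × 1.4 = 0.09408 m
Layer 3: 520 × 0.96 × 2.2×10⁻⁴ = 0.109824 m
Layer 4: 1.7×10⁻⁴ × 0.3 × 850 = 0.04335 m
Δh = 0.09568 + 0.09408 + 0.109824 + 0.04335 = 0.342934 m

34.3 cm of thermosteric rise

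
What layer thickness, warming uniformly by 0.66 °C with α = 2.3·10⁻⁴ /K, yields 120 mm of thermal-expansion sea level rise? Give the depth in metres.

H = Δh/(αΔT) = 0.12 / (2.3×10⁻⁴ × 0.66) ≈ 790.5 m

H ≈ 791 m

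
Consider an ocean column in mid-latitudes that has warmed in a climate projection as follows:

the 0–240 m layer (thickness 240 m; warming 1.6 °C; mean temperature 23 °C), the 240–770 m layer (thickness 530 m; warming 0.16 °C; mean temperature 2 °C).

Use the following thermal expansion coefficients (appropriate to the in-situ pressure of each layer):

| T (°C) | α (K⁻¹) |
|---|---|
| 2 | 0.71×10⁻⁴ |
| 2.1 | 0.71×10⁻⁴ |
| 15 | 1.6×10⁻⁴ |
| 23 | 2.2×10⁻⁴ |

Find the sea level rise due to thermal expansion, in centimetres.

about 9.1 cm

Layer 1 at 23 °C → α = 2.2×10⁻⁴ K⁻¹
Layer 2 at 2 °C → α = 0.71×10⁻⁴ K⁻¹
2.2×10⁻⁴ × 1.6 × 240 = 0.08448 m
530 × 0.16 × 0.71×10⁻⁴ = 0.0060208 m
Δh = 0.08448 + 0.0060208 = 0.0905008 m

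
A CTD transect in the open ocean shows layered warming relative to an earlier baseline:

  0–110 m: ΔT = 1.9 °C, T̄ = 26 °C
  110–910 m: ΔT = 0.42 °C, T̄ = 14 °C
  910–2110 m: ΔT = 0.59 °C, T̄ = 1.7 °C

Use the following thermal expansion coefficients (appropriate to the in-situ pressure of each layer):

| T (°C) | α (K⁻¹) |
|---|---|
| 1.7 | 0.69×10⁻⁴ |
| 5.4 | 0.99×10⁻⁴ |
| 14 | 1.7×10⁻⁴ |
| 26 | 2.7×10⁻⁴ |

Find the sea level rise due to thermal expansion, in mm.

Δh = 160 mm

Layer 1 at 26 °C → α = 2.7×10⁻⁴ K⁻¹
Layer 2 at 14 °C → α = 1.7×10⁻⁴ K⁻¹
Layer 3 at 1.7 °C → α = 0.69×10⁻⁴ K⁻¹
0–110 m: 2.7×10⁻⁴ × 1.9 × 110 = 0.05643 m
800 × 0.42 × 1.7×10⁻⁴ = 0.05712 m
910–2110 m: 1200 × 0.69×10⁻⁴ × 0.59 = 0.048852 m
Δh = 0.05643 + 0.05712 + 0.048852 = 0.162402 m ≈ 160 mm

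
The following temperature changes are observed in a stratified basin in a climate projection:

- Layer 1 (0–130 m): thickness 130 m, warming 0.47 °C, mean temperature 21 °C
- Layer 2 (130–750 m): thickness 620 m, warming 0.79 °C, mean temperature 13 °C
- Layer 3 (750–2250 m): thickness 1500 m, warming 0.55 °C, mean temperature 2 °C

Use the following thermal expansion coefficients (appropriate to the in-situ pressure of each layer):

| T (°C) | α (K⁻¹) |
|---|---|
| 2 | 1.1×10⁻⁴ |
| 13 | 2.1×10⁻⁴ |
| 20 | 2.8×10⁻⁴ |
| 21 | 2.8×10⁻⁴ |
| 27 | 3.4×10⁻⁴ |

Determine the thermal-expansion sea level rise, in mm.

Layer 1 at 21 °C → α = 2.8×10⁻⁴ K⁻¹
Layer 2 at 13 °C → α = 2.1×10⁻⁴ K⁻¹
Layer 3 at 2 °C → α = 1.1×10⁻⁴ K⁻¹
Layer 1: 130 × 0.47 × 2.8×10⁻⁴ = 0.017108 m
Layer 2: 0.79 × 620 × 2.1×10⁻⁴ = 0.102858 m
Layer 3: 1.1×10⁻⁴ × 0.55 × 1500 = 0.09075 m
Δh = 0.017108 + 0.102858 + 0.09075 = 0.210716 m ≈ 211 mm

Δh = 211 mm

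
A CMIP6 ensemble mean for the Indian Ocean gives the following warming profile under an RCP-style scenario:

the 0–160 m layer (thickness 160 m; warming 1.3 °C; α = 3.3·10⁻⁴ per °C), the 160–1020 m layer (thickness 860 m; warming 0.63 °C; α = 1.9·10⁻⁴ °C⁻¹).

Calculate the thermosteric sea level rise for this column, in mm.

172 mm of thermosteric rise

3.3×10⁻⁴ × 1.3 × 160 = 0.06864 m
160–1020 m: 860 × 1.9×10⁻⁴ × 0.63 = 0.102942 m
Δh = 0.06864 + 0.102942 = 0.171582 m ≈ 172 mm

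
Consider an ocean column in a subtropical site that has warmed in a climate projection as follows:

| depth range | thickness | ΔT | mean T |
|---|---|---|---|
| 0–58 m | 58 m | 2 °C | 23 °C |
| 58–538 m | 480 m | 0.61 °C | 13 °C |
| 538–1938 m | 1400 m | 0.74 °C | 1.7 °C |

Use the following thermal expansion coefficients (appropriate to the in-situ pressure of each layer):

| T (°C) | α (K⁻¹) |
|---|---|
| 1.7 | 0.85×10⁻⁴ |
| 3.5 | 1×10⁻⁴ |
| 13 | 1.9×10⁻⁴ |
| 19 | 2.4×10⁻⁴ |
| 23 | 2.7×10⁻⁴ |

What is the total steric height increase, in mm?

about 175 mm

Layer 1 at 23 °C → α = 2.7×10⁻⁴ K⁻¹
Layer 2 at 13 °C → α = 1.9×10⁻⁴ K⁻¹
Layer 3 at 1.7 °C → α = 0.85×10⁻⁴ K⁻¹
Layer 1: 2.7×10⁻⁴ × 2 × 58 = 0.03132 m
58–538 m: 0.61 × 480 × 1.9×10⁻⁴ = 0.055632 m
1400 × 0.85×10⁻⁴ × 0.74 = 0.08806 m
Δh = 0.03132 + 0.055632 + 0.08806 = 0.175012 m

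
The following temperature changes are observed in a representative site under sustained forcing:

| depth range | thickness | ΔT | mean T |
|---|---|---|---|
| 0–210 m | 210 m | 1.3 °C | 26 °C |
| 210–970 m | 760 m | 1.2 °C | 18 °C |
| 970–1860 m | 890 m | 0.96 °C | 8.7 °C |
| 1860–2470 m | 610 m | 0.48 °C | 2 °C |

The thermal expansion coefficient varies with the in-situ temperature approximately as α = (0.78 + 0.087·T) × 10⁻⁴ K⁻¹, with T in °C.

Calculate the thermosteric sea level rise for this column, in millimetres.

Layer 1: α = (0.78 + 0.087×26)×10⁻⁴ = 3.042×10⁻⁴ K⁻¹
Layer 2: α = (0.78 + 0.087×18)×10⁻⁴ = 2.346×10⁻⁴ K⁻¹
Layer 3: α = (0.78 + 0.087×8.7)×10⁻⁴ = 1.5369×10⁻⁴ K⁻¹
Layer 4: α = (0.78 + 0.087×2)×10⁻⁴ = 0.954×10⁻⁴ K⁻¹
1.3 × 210 × 3.042×10⁻⁴ = 0.0830466 m
Layer 2: 760 × 2.346×10⁻⁴ × 1.2 = 0.2139552 m
Layer 3: 0.96 × 1.5369×10⁻⁴ × 890 = 0.131312736 m
Layer 4: 0.48 × 0.954×10⁻⁴ × 610 = 0.02793312 m
Δh = 0.0830466 + 0.2139552 + 0.131312736 + 0.02793312 = 0.456247656 m

Δh ≈ 460 mm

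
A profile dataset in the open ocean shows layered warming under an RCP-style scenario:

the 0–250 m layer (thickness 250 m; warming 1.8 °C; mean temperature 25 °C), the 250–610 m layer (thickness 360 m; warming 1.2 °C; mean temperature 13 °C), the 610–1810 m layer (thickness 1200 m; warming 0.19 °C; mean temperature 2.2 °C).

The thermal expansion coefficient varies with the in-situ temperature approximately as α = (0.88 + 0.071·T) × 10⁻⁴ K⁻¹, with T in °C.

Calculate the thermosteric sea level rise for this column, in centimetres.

Layer 1: α = (0.88 + 0.071×25)×10⁻⁴ = 2.655×10⁻⁴ K⁻¹
Layer 2: α = (0.88 + 0.071×13)×10⁻⁴ = 1.803×10⁻⁴ K⁻¹
Layer 3: α = (0.88 + 0.071×2.2)×10⁻⁴ = 1.0362×10⁻⁴ K⁻¹
0–250 m: 1.8 × 250 × 2.655×10⁻⁴ = 0.119475 m
250–610 m: 1.2 × 1.803×10⁻⁴ × 360 = 0.0778896 m
Layer 3: 1200 × 0.19 × 1.0362×10⁻⁴ = 0.02362536 m
Δh = 0.119475 + 0.0778896 + 0.02362536 = 0.22098996 m

22.1 cm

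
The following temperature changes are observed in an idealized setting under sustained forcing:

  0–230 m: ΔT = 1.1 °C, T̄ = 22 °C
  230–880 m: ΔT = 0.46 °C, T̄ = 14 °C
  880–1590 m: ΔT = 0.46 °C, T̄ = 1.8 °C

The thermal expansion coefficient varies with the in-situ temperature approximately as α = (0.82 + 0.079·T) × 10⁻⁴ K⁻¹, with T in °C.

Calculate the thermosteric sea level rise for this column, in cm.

Layer 1: α = (0.82 + 0.079×22)×10⁻⁴ = 2.558×10⁻⁴ K⁻¹
Layer 2: α = (0.82 + 0.079×14)×10⁻⁴ = 1.926×10⁻⁴ K⁻¹
Layer 3: α = (0.82 + 0.079×1.8)×10⁻⁴ = 0.9622×10⁻⁴ K⁻¹
Layer 1: 230 × 2.558×10⁻⁴ × 1.1 = 0.0647174 m
Layer 2: 1.926×10⁻⁴ × 0.46 × 650 = 0.0575874 m
880–1590 m: 0.46 × 710 × 0.9622×10⁻⁴ = 0.031425452 m
Δh = 0.0647174 + 0.0575874 + 0.031425452 = 0.153730252 m ≈ 15.4 cm

15.4 cm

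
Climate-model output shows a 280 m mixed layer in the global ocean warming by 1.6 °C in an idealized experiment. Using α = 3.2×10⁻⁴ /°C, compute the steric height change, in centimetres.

Δh = αΔT·H = 3.2×10⁻⁴ × 1.6 × 280 = 0.14336 m

Δh = 14.3 cm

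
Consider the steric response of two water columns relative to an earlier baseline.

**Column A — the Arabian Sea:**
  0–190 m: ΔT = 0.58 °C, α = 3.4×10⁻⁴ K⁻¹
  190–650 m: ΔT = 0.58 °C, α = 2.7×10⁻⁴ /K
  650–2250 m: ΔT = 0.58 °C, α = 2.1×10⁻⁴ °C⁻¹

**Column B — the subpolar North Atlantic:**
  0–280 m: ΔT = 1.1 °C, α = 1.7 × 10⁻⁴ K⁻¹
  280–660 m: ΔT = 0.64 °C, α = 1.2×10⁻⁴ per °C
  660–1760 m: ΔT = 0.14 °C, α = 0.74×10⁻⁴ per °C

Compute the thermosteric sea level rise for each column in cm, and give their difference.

Δh_A ≈ 30.4 cm, Δh_B ≈ 9.29 cm; difference ≈ 21.1 cm

A 0–190 m: 3.4×10⁻⁴ × 190 × 0.58 = 0.037468 m
A 460 × 0.58 × 2.7×10⁻⁴ = 0.072036 m
A 0.58 × 1600 × 2.1×10⁻⁴ = 0.19488 m
A total: 0.304384 m
B 0–280 m: 1.7×10⁻⁴ × 1.1 × 280 = 0.05236 m
B Layer 2: 380 × 1.2×10⁻⁴ × 0.64 = 0.029184 m
B 660–1760 m: 0.74×10⁻⁴ × 1100 × 0.14 = 0.011396 m
B total: 0.09294 m
Difference: 0.304384 − 0.09294 = 0.211444 m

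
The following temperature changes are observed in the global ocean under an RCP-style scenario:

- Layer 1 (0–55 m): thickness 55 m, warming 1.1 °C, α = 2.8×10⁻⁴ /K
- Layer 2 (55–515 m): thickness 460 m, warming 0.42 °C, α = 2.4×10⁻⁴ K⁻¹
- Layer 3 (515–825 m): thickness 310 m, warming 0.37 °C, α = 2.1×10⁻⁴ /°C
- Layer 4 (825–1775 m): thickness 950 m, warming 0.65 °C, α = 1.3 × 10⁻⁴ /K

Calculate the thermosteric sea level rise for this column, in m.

0.168 m of thermosteric rise

2.8×10⁻⁴ × 1.1 × 55 = 0.01694 m
0.42 × 460 × 2.4×10⁻⁴ = 0.046368 m
515–825 m: 2.1×10⁻⁴ × 310 × 0.37 = 0.024087 m
825–1775 m: 1.3×10⁻⁴ × 0.65 × 950 = 0.080275 m
Δh = 0.01694 + 0.046368 + 0.024087 + 0.080275 = 0.16767 m ≈ 0.168 m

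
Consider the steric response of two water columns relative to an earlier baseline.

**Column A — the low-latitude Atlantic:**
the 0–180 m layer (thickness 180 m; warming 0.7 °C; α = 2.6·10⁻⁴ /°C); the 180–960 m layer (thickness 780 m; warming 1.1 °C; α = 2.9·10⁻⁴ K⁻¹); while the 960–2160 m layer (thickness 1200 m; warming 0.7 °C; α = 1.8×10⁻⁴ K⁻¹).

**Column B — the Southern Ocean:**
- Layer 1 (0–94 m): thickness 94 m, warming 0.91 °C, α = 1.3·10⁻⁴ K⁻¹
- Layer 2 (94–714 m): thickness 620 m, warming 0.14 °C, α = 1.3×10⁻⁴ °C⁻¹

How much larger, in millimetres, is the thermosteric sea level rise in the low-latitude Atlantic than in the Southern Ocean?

A 0–180 m: 0.7 × 2.6×10⁻⁴ × 180 = 0.03276 m
A 1.1 × 2.9×10⁻⁴ × 780 = 0.24882 m
A Layer 3: 0.7 × 1200 × 1.8×10⁻⁴ = 0.15120 m
A total: 0.43278 m
B 1.3×10⁻⁴ × 94 × 0.91 = 0.0111202 m
B 1.3×10⁻⁴ × 620 × 0.14 = 0.011284 m
B total: 0.0224042 m
Difference: 0.43278 − 0.0224042 = 0.4103758 m

410 mm larger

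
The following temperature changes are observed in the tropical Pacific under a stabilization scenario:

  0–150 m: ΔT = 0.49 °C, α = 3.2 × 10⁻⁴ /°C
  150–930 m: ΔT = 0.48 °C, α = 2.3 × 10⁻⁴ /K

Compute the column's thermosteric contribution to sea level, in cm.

Δh = 11.0 cm

Layer 1: 150 × 0.49 × 3.2×10⁻⁴ = 0.02352 m
150–930 m: 2.3×10⁻⁴ × 780 × 0.48 = 0.086112 m
Δh = 0.02352 + 0.086112 = 0.109632 m ≈ 11.0 cm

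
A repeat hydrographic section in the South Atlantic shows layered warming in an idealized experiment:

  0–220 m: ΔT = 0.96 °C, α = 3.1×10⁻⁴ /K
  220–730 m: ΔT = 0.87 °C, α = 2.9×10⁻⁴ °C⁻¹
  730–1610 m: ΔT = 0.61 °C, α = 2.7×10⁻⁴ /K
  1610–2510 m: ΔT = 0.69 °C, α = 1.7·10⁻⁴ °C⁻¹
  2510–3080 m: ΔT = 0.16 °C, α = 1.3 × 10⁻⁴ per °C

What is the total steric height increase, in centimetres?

Layer 1: 0.96 × 3.1×10⁻⁴ × 220 = 0.065472 m
Layer 2: 510 × 0.87 × 2.9×10⁻⁴ = 0.128673 m
730–1610 m: 880 × 2.7×10⁻⁴ × 0.61 = 0.144936 m
900 × 0.69 × 1.7×10⁻⁴ = 0.10557 m
Layer 5: 0.16 × 1.3×10⁻⁴ × 570 = 0.011856 m
Δh = 0.065472 + 0.128673 + 0.144936 + 0.10557 + 0.011856 = 0.456507 m

45.7 cm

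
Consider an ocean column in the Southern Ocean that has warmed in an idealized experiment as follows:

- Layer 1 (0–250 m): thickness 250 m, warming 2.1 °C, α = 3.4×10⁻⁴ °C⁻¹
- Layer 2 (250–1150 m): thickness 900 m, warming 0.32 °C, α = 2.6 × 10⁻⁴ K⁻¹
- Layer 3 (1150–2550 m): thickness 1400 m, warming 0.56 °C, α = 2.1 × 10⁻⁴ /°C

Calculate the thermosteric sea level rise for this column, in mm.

250 × 2.1 × 3.4×10⁻⁴ = 0.17850 m
Layer 2: 900 × 2.6×10⁻⁴ × 0.32 = 0.07488 m
1150–2550 m: 0.56 × 2.1×10⁻⁴ × 1400 = 0.16464 m
Δh = 0.17850 + 0.07488 + 0.16464 = 0.41802 m

about 418 mm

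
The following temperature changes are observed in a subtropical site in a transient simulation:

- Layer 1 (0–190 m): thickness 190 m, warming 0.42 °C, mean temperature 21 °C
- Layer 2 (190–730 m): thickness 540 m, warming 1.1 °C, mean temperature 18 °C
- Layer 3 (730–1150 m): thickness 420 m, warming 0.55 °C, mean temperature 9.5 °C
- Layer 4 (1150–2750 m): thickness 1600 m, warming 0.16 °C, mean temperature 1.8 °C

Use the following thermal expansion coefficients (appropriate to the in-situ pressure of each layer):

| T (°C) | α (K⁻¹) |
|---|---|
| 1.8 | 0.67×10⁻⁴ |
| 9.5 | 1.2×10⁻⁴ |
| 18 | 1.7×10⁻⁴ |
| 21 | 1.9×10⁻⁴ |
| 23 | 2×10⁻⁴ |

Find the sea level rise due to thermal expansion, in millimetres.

161 mm of thermosteric rise

Layer 1 at 21 °C → α = 1.9×10⁻⁴ K⁻¹
Layer 2 at 18 °C → α = 1.7×10⁻⁴ K⁻¹
Layer 3 at 9.5 °C → α = 1.2×10⁻⁴ K⁻¹
Layer 4 at 1.8 °C → α = 0.67×10⁻⁴ K⁻¹
Layer 1: 1.9×10⁻⁴ × 0.42 × 190 = 0.015162 m
190–730 m: 1.7×10⁻⁴ × 540 × 1.1 = 0.10098 m
730–1150 m: 420 × 0.55 × 1.2×10⁻⁴ = 0.02772 m
Layer 4: 0.67×10⁻⁴ × 1600 × 0.16 = 0.017152 m
Δh = 0.015162 + 0.10098 + 0.02772 + 0.017152 = 0.161014 m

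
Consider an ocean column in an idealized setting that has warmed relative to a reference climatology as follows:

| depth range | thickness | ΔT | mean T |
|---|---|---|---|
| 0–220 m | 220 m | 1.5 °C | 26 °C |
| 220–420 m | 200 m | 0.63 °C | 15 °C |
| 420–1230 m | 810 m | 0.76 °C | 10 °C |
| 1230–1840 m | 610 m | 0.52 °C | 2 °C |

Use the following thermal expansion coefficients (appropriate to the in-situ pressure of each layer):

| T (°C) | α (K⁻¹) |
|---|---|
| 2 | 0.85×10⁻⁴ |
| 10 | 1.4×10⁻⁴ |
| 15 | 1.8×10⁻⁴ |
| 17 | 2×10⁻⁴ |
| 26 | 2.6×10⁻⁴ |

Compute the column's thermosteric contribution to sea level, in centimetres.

Δh = 22.2 cm

Layer 1 at 26 °C → α = 2.6×10⁻⁴ K⁻¹
Layer 2 at 15 °C → α = 1.8×10⁻⁴ K⁻¹
Layer 3 at 10 °C → α = 1.4×10⁻⁴ K⁻¹
Layer 4 at 2 °C → α = 0.85×10⁻⁴ K⁻¹
2.6×10⁻⁴ × 220 × 1.5 = 0.08580 m
220–420 m: 200 × 0.63 × 1.8×10⁻⁴ = 0.02268 m
Layer 3: 810 × 1.4×10⁻⁴ × 0.76 = 0.086184 m
1230–1840 m: 0.85×10⁻⁴ × 0.52 × 610 = 0.026962 m
Δh = 0.08580 + 0.02268 + 0.086184 + 0.026962 = 0.221626 m ≈ 22.2 cm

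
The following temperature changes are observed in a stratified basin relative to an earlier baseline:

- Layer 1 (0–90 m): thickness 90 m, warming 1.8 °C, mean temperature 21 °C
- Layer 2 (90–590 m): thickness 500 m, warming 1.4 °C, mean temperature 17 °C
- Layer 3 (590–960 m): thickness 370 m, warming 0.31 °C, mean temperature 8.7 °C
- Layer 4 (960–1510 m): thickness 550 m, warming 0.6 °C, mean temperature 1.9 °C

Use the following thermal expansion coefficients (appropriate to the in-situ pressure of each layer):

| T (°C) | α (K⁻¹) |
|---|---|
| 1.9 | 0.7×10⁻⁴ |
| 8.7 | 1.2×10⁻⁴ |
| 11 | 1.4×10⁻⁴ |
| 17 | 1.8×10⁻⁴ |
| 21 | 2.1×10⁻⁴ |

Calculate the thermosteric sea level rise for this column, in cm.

Δh = 19.7 cm

Layer 1 at 21 °C → α = 2.1×10⁻⁴ K⁻¹
Layer 2 at 17 °C → α = 1.8×10⁻⁴ K⁻¹
Layer 3 at 8.7 °C → α = 1.2×10⁻⁴ K⁻¹
Layer 4 at 1.9 °C → α = 0.7×10⁻⁴ K⁻¹
0–90 m: 1.8 × 2.1×10⁻⁴ × 90 = 0.03402 m
1.8×10⁻⁴ × 500 × 1.4 = 0.12600 m
590–960 m: 1.2×10⁻⁴ × 0.31 × 370 = 0.013764 m
550 × 0.7×10⁻⁴ × 0.6 = 0.02310 m
Δh = 0.03402 + 0.12600 + 0.013764 + 0.02310 = 0.196884 m ≈ 19.7 cm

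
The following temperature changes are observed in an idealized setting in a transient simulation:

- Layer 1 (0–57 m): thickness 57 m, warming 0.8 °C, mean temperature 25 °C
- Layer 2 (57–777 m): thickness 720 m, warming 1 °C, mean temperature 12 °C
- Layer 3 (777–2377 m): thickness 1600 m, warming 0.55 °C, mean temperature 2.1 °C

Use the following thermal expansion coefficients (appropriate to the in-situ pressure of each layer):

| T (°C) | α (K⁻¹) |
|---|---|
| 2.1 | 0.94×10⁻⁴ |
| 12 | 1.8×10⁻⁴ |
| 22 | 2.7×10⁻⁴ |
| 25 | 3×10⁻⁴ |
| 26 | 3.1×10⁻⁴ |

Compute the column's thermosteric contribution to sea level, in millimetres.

Δh ≈ 226 mm

Layer 1 at 25 °C → α = 3×10⁻⁴ K⁻¹
Layer 2 at 12 °C → α = 1.8×10⁻⁴ K⁻¹
Layer 3 at 2.1 °C → α = 0.94×10⁻⁴ K⁻¹
Layer 1: 57 × 3×10⁻⁴ × 0.8 = 0.01368 m
720 × 1 × 1.8×10⁻⁴ = 0.12960 m
0.55 × 1600 × 0.94×10⁻⁴ = 0.08272 m
Δh = 0.01368 + 0.12960 + 0.08272 = 0.22600 m ≈ 226 mm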